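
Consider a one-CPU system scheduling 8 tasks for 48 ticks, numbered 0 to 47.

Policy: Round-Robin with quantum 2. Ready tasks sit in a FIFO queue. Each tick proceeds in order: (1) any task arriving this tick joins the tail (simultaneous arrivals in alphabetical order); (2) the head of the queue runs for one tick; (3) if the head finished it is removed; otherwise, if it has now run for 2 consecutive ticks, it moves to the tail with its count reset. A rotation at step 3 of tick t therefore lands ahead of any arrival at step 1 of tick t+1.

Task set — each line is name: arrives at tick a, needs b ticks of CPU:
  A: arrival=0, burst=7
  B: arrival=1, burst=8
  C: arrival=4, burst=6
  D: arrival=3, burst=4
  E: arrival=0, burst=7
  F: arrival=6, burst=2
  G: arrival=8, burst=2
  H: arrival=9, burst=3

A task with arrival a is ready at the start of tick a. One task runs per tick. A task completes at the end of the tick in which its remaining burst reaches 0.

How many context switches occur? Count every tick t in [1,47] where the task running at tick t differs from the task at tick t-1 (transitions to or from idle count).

t=0: queue=[A,E] q_used=0 → run A
t=1: queue=[A,E,B] q_used=1 → run A
t=2: queue=[E,B,A] q_used=0 → run E
t=3: queue=[E,B,A,D] q_used=1 → run E
t=4: queue=[B,A,D,E,C] q_used=0 → run B
t=5: queue=[B,A,D,E,C] q_used=1 → run B
t=6: queue=[A,D,E,C,B,F] q_used=0 → run A
t=7: queue=[A,D,E,C,B,F] q_used=1 → run A
t=8: queue=[D,E,C,B,F,A,G] q_used=0 → run D
t=9: queue=[D,E,C,B,F,A,G,H] q_used=1 → run D
t=10: queue=[E,C,B,F,A,G,H,D] q_used=0 → run E
t=11: queue=[E,C,B,F,A,G,H,D] q_used=1 → run E
t=12: queue=[C,B,F,A,G,H,D,E] q_used=0 → run C
t=13: queue=[C,B,F,A,G,H,D,E] q_used=1 → run C
t=14: queue=[B,F,A,G,H,D,E,C] q_used=0 → run B
t=15: queue=[B,F,A,G,H,D,E,C] q_used=1 → run B
t=16: queue=[F,A,G,H,D,E,C,B] q_used=0 → run F
t=17: queue=[F,A,G,H,D,E,C,B] q_used=1 → run F
t=18: queue=[A,G,H,D,E,C,B] q_used=0 → run A
t=19: queue=[A,G,H,D,E,C,B] q_used=1 → run A
t=20: queue=[G,H,D,E,C,B,A] q_used=0 → run G
t=21: queue=[G,H,D,E,C,B,A] q_used=1 → run G
t=22: queue=[H,D,E,C,B,A] q_used=0 → run H
t=23: queue=[H,D,E,C,B,A] q_used=1 → run H
t=24: queue=[D,E,C,B,A,H] q_used=0 → run D
t=25: queue=[D,E,C,B,A,H] q_used=1 → run D
t=26: queue=[E,C,B,A,H] q_used=0 → run E
t=27: queue=[E,C,B,A,H] q_used=1 → run E
t=28: queue=[C,B,A,H,E] q_used=0 → run C
t=29: queue=[C,B,A,H,E] q_used=1 → run C
t=30: queue=[B,A,H,E,C] q_used=0 → run B
t=31: queue=[B,A,H,E,C] q_used=1 → run B
t=32: queue=[A,H,E,C,B] q_used=0 → run A
t=33: queue=[H,E,C,B] q_used=0 → run H
t=34: queue=[E,C,B] q_used=0 → run E
t=35: queue=[C,B] q_used=0 → run C
t=36: queue=[C,B] q_used=1 → run C
t=37: queue=[B] q_used=0 → run B
t=38: queue=[B] q_used=1 → run B
t=39: (idle)
t=40: (idle)
t=41: (idle)
t=42: (idle)
t=43: (idle)
t=44: (idle)
t=45: (idle)
t=46: (idle)
t=47: (idle)

context switches = 21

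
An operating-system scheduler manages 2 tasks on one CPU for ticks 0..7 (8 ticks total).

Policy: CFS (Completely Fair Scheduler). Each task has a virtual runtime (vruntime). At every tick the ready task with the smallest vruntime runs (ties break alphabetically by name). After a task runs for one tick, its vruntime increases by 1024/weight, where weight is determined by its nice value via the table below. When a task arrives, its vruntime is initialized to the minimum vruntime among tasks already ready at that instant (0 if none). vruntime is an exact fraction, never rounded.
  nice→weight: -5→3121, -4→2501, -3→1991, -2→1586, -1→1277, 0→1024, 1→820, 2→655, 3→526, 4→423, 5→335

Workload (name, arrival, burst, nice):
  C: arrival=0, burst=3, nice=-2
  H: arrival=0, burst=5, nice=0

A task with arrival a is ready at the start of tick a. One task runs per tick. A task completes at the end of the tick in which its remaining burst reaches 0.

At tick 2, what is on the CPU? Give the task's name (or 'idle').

t=0: vr[C=0 H=0] → run C
t=1: vr[C=512/793 H=0] → run H
t=2: vr[C=512/793 H=1] → run C
t=3: vr[C=1024/793 H=1] → run H
t=4: vr[C=1024/793 H=2] → run C
t=5: vr[H=2] → run H
t=6: vr[H=3] → run H
t=7: vr[H=4] → run H

running at tick 2 = C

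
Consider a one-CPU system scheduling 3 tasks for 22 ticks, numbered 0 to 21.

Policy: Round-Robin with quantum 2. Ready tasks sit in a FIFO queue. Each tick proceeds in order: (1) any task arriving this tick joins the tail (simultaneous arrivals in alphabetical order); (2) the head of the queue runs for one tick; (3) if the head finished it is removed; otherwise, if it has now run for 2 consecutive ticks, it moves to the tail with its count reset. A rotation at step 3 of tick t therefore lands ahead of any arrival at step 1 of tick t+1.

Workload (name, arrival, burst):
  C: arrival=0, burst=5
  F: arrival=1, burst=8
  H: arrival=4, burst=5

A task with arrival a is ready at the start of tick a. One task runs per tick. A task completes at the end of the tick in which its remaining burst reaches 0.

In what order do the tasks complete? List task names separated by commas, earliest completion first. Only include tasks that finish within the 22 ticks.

t=0: queue=[C] q_used=0 → run C
t=1: queue=[C,F] q_used=1 → run C
t=2: queue=[F,C] q_used=0 → run F
t=3: queue=[F,C] q_used=1 → run F
t=4: queue=[C,F,H] q_used=0 → run C
t=5: queue=[C,F,H] q_used=1 → run C
t=6: queue=[F,H,C] q_used=0 → run F
t=7: queue=[F,H,C] q_used=1 → run F
t=8: queue=[H,C,F] q_used=0 → run H
t=9: queue=[H,C,F] q_used=1 → run H
t=10: queue=[C,F,H] q_used=0 → run C
t=11: queue=[F,H] q_used=0 → run F
t=12: queue=[F,H] q_used=1 → run F
t=13: queue=[H,F] q_used=0 → run H
t=14: queue=[H,F] q_used=1 → run H
t=15: queue=[F,H] q_used=0 → run F
t=16: queue=[F,H] q_used=1 → run F
t=17: queue=[H] q_used=0 → run H
t=18: (idle)
t=19: (idle)
t=20: (idle)
t=21: (idle)

completion order = C, F, H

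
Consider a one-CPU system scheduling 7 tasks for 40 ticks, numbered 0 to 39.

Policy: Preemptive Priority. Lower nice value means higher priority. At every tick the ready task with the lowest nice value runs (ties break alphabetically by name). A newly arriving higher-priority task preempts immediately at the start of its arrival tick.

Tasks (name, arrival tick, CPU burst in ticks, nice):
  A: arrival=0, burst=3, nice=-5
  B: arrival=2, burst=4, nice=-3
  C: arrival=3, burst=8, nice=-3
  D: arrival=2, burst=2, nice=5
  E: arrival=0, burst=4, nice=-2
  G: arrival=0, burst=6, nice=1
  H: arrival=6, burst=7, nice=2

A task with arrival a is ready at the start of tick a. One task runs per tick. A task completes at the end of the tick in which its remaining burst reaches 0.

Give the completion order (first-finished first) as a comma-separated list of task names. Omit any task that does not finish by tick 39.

t=0: ready={A,E,G} → run A
t=1: ready={A,E,G} → run A
t=2: ready={A,B,D,E,G} → run A
t=3: ready={B,C,D,E,G} → run B
t=4: ready={B,C,D,E,G} → run B
t=5: ready={B,C,D,E,G} → run B
t=6: ready={B,C,D,E,G,H} → run B
t=7: ready={C,D,E,G,H} → run C
t=8: ready={C,D,E,G,H} → run C
t=9: ready={C,D,E,G,H} → run C
t=10: ready={C,D,E,G,H} → run C
t=11: ready={C,D,E,G,H} → run C
t=12: ready={C,D,E,G,H} → run C
t=13: ready={C,D,E,G,H} → run C
t=14: ready={C,D,E,G,H} → run C
t=15: ready={D,E,G,H} → run E
t=16: ready={D,E,G,H} → run E
t=17: ready={D,E,G,H} → run E
t=18: ready={D,E,G,H} → run E
t=19: ready={D,G,H} → run G
t=20: ready={D,G,H} → run G
t=21: ready={D,G,H} → run G
t=22: ready={D,G,H} → run G
t=23: ready={D,G,H} → run G
t=24: ready={D,G,H} → run G
t=25: ready={D,H} → run H
t=26: ready={D,H} → run H
t=27: ready={D,H} → run H
t=28: ready={D,H} → run H
t=29: ready={D,H} → run H
t=30: ready={D,H} → run H
t=31: ready={D,H} → run H
t=32: ready={D} → run D
t=33: ready={D} → run D
t=34: (idle)
t=35: (idle)
t=36: (idle)
t=37: (idle)
t=38: (idle)
t=39: (idle)

completion order = A, B, C, E, G, H, D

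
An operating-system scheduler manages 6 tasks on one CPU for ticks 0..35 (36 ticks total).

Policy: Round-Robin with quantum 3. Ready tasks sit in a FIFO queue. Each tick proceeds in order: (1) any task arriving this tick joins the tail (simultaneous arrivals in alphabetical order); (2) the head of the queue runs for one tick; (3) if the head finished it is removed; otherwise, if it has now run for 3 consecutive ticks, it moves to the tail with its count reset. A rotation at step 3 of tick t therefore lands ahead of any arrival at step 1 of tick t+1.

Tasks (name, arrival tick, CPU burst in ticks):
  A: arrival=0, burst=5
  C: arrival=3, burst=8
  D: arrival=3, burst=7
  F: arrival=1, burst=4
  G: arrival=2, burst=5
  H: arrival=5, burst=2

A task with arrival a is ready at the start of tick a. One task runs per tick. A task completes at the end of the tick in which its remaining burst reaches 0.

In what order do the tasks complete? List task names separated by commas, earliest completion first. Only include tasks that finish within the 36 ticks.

completion order = A, H, F, G, C, D

t=0: queue=[A] q_used=0 → run A
t=1: queue=[A,F] q_used=1 → run A
t=2: queue=[A,F,G] q_used=2 → run A
t=3: queue=[F,G,A,C,D] q_used=0 → run F
t=4: queue=[F,G,A,C,D] q_used=1 → run F
t=5: queue=[F,G,A,C,D,H] q_used=2 → run F
t=6: queue=[G,A,C,D,H,F] q_used=0 → run G
t=7: queue=[G,A,C,D,H,F] q_used=1 → run G
t=8: queue=[G,A,C,D,H,F] q_used=2 → run G
t=9: queue=[A,C,D,H,F,G] q_used=0 → run A
t=10: queue=[A,C,D,H,F,G] q_used=1 → run A
t=11: queue=[C,D,H,F,G] q_used=0 → run C
t=12: queue=[C,D,H,F,G] q_used=1 → run C
t=13: queue=[C,D,H,F,G] q_used=2 → run C
t=14: queue=[D,H,F,G,C] q_used=0 → run D
t=15: queue=[D,H,F,G,C] q_used=1 → run D
t=16: queue=[D,H,F,G,C] q_used=2 → run D
t=17: queue=[H,F,G,C,D] q_used=0 → run H
t=18: queue=[H,F,G,C,D] q_used=1 → run H
t=19: queue=[F,G,C,D] q_used=0 → run F
t=20: queue=[G,C,D] q_used=0 → run G
t=21: queue=[G,C,D] q_used=1 → run G
t=22: queue=[C,D] q_used=0 → run C
t=23: queue=[C,D] q_used=1 → run C
t=24: queue=[C,D] q_used=2 → run C
t=25: queue=[D,C] q_used=0 → run D
t=26: queue=[D,C] q_used=1 → run D
t=27: queue=[D,C] q_used=2 → run D
t=28: queue=[C,D] q_used=0 → run C
t=29: queue=[C,D] q_used=1 → run C
t=30: queue=[D] q_used=0 → run D
t=31: (idle)
t=32: (idle)
t=33: (idle)
t=34: (idle)
t=35: (idle)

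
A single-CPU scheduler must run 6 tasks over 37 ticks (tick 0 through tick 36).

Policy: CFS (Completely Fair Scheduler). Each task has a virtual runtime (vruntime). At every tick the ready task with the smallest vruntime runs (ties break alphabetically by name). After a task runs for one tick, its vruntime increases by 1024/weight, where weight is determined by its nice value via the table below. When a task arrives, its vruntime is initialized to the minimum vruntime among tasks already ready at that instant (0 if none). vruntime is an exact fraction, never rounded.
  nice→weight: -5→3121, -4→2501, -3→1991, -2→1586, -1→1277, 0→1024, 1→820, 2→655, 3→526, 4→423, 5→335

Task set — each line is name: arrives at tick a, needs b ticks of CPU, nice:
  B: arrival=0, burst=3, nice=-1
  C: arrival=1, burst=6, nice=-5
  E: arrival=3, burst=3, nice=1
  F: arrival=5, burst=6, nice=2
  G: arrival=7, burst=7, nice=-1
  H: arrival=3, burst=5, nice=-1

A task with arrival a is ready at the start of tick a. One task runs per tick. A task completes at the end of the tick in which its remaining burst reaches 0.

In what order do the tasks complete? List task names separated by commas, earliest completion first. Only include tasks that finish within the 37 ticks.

completion order = B, C, E, H, G, F

t=0: vr[B=0] → run B
t=1: vr[B=1024/1277 C=1024/1277] → run B
t=2: vr[B=2048/1277 C=1024/1277] → run C
t=3: vr[B=2048/1277 C=4503552/3985517 E=4503552/3985517 H=4503552/3985517] → run C
t=4: vr[B=2048/1277 C=5811200/3985517 E=4503552/3985517 H=4503552/3985517] → run E
t=5: vr[B=2048/1277 C=5811200/3985517 E=1943520512/817030985 F=4503552/3985517 H=4503552/3985517] → run F
t=6: vr[B=2048/1277 C=5811200/3985517 E=1943520512/817030985 F=7030995968/2610513635 H=4503552/3985517] → run H
t=7: vr[B=2048/1277 C=5811200/3985517 E=1943520512/817030985 F=7030995968/2610513635 G=5811200/3985517 H=7699456/3985517] → run C
t=8: vr[B=2048/1277 C=7118848/3985517 E=1943520512/817030985 F=7030995968/2610513635 G=5811200/3985517 H=7699456/3985517] → run G
t=9: vr[B=2048/1277 C=7118848/3985517 E=1943520512/817030985 F=7030995968/2610513635 G=9007104/3985517 H=7699456/3985517] → run B
t=10: vr[C=7118848/3985517 E=1943520512/817030985 F=7030995968/2610513635 G=9007104/3985517 H=7699456/3985517] → run C
t=11: vr[C=8426496/3985517 E=1943520512/817030985 F=7030995968/2610513635 G=9007104/3985517 H=7699456/3985517] → run H
t=12: vr[C=8426496/3985517 E=1943520512/817030985 F=7030995968/2610513635 G=9007104/3985517 H=10895360/3985517] → run C
t=13: vr[C=9734144/3985517 E=1943520512/817030985 F=7030995968/2610513635 G=9007104/3985517 H=10895360/3985517] → run G
t=14: vr[C=9734144/3985517 E=1943520512/817030985 F=7030995968/2610513635 G=12203008/3985517 H=10895360/3985517] → run E
t=15: vr[C=9734144/3985517 E=2963812864/817030985 F=7030995968/2610513635 G=12203008/3985517 H=10895360/3985517] → run C
t=16: vr[E=2963812864/817030985 F=7030995968/2610513635 G=12203008/3985517 H=10895360/3985517] → run F
t=17: vr[E=2963812864/817030985 F=11112165376/2610513635 G=12203008/3985517 H=10895360/3985517] → run H
t=18: vr[E=2963812864/817030985 F=11112165376/2610513635 G=12203008/3985517 H=14091264/3985517] → run G
t=19: vr[E=2963812864/817030985 F=11112165376/2610513635 G=15398912/3985517 H=14091264/3985517] → run H
t=20: vr[E=2963812864/817030985 F=11112165376/2610513635 G=15398912/3985517 H=17287168/3985517] → run E
t=21: vr[F=11112165376/2610513635 G=15398912/3985517 H=17287168/3985517] → run G
t=22: vr[F=11112165376/2610513635 G=18594816/3985517 H=17287168/3985517] → run F
t=23: vr[F=15193334784/2610513635 G=18594816/3985517 H=17287168/3985517] → run H
t=24: vr[F=15193334784/2610513635 G=18594816/3985517] → run G
t=25: vr[F=15193334784/2610513635 G=21790720/3985517] → run G
t=26: vr[F=15193334784/2610513635 G=24986624/3985517] → run F
t=27: vr[F=19274504192/2610513635 G=24986624/3985517] → run G
t=28: vr[F=19274504192/2610513635] → run F
t=29: vr[F=4671134720/522102727] → run F
t=30: (idle)
t=31: (idle)
t=32: (idle)
t=33: (idle)
t=34: (idle)
t=35: (idle)
t=36: (idle)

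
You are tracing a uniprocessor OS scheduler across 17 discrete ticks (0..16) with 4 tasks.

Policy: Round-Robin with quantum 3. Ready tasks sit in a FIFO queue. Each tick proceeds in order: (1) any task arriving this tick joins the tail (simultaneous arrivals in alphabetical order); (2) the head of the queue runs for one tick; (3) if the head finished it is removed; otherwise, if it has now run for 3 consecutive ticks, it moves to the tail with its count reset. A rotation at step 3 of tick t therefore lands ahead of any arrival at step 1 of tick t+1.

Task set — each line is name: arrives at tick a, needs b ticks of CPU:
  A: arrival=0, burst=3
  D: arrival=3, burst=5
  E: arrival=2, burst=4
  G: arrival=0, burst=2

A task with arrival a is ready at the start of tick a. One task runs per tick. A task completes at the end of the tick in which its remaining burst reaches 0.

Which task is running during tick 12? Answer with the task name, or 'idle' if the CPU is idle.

t=0: queue=[A,G] q_used=0 → run A
t=1: queue=[A,G] q_used=1 → run A
t=2: queue=[A,G,E] q_used=2 → run A
t=3: queue=[G,E,D] q_used=0 → run G
t=4: queue=[G,E,D] q_used=1 → run G
t=5: queue=[E,D] q_used=0 → run E
t=6: queue=[E,D] q_used=1 → run E
t=7: queue=[E,D] q_used=2 → run E
t=8: queue=[D,E] q_used=0 → run D
t=9: queue=[D,E] q_used=1 → run D
t=10: queue=[D,E] q_used=2 → run D
t=11: queue=[E,D] q_used=0 → run E
t=12: queue=[D] q_used=0 → run D
t=13: queue=[D] q_used=1 → run D
t=14: (idle)
t=15: (idle)
t=16: (idle)

running at tick 12 = D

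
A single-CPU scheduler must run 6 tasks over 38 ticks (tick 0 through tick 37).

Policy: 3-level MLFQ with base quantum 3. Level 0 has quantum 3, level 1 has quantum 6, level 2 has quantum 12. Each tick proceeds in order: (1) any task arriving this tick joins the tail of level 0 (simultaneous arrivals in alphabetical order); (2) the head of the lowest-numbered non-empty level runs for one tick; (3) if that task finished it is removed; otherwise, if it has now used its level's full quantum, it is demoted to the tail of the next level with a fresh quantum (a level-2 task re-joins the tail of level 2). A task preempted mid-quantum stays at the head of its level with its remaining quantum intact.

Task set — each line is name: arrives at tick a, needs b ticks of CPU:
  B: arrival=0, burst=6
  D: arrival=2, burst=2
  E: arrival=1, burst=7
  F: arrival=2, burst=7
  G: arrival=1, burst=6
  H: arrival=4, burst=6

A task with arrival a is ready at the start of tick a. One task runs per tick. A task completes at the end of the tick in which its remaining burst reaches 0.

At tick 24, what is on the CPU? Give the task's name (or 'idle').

t=0: L0/L1/L2 = B/-/- → run B
t=1: L0/L1/L2 = BEG/-/- → run B
t=2: L0/L1/L2 = BEGDF/-/- → run B
t=3: L0/L1/L2 = EGDF/B/- → run E
t=4: L0/L1/L2 = EGDFH/B/- → run E
t=5: L0/L1/L2 = EGDFH/B/- → run E
t=6: L0/L1/L2 = GDFH/BE/- → run G
t=7: L0/L1/L2 = GDFH/BE/- → run G
t=8: L0/L1/L2 = GDFH/BE/- → run G
t=9: L0/L1/L2 = DFH/BEG/- → run D
t=10: L0/L1/L2 = DFH/BEG/- → run D
t=11: L0/L1/L2 = FH/BEG/- → run F
t=12: L0/L1/L2 = FH/BEG/- → run F
t=13: L0/L1/L2 = FH/BEG/- → run F
t=14: L0/L1/L2 = H/BEGF/- → run H
t=15: L0/L1/L2 = H/BEGF/- → run H
t=16: L0/L1/L2 = H/BEGF/- → run H
t=17: L0/L1/L2 = -/BEGFH/- → run B
t=18: L0/L1/L2 = -/BEGFH/- → run B
t=19: L0/L1/L2 = -/BEGFH/- → run B
t=20: L0/L1/L2 = -/EGFH/- → run E
t=21: L0/L1/L2 = -/EGFH/- → run E
t=22: L0/L1/L2 = -/EGFH/- → run E
t=23: L0/L1/L2 = -/EGFH/- → run E
t=24: L0/L1/L2 = -/GFH/- → run G
t=25: L0/L1/L2 = -/GFH/- → run G
t=26: L0/L1/L2 = -/GFH/- → run G
t=27: L0/L1/L2 = -/FH/- → run F
t=28: L0/L1/L2 = -/FH/- → run F
t=29: L0/L1/L2 = -/FH/- → run F
t=30: L0/L1/L2 = -/FH/- → run F
t=31: L0/L1/L2 = -/H/- → run H
t=32: L0/L1/L2 = -/H/- → run H
t=33: L0/L1/L2 = -/H/- → run H
t=34: (idle)
t=35: (idle)
t=36: (idle)
t=37: (idle)

running at tick 24 = G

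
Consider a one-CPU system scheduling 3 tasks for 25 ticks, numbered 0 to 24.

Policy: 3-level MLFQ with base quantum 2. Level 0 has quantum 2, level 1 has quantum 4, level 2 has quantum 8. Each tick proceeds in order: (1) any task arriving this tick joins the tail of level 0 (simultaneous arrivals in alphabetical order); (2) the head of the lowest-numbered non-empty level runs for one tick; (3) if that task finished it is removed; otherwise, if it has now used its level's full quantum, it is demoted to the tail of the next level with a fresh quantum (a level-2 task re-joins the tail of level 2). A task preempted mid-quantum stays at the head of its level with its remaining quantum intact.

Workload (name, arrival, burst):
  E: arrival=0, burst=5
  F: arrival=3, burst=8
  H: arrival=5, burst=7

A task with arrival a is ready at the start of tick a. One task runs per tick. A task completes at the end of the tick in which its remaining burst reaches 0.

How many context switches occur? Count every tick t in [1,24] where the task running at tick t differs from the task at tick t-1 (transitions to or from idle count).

t=0: L0/L1/L2 = E/-/- → run E
t=1: L0/L1/L2 = E/-/- → run E
t=2: L0/L1/L2 = -/E/- → run E
t=3: L0/L1/L2 = F/E/- → run F
t=4: L0/L1/L2 = F/E/- → run F
t=5: L0/L1/L2 = H/EF/- → run H
t=6: L0/L1/L2 = H/EF/- → run H
t=7: L0/L1/L2 = -/EFH/- → run E
t=8: L0/L1/L2 = -/EFH/- → run E
t=9: L0/L1/L2 = -/FH/- → run F
t=10: L0/L1/L2 = -/FH/- → run F
t=11: L0/L1/L2 = -/FH/- → run F
t=12: L0/L1/L2 = -/FH/- → run F
t=13: L0/L1/L2 = -/H/F → run H
t=14: L0/L1/L2 = -/H/F → run H
t=15: L0/L1/L2 = -/H/F → run H
t=16: L0/L1/L2 = -/H/F → run H
t=17: L0/L1/L2 = -/-/FH → run F
t=18: L0/L1/L2 = -/-/FH → run F
t=19: L0/L1/L2 = -/-/H → run H
t=20: (idle)
t=21: (idle)
t=22: (idle)
t=23: (idle)
t=24: (idle)

context switches = 8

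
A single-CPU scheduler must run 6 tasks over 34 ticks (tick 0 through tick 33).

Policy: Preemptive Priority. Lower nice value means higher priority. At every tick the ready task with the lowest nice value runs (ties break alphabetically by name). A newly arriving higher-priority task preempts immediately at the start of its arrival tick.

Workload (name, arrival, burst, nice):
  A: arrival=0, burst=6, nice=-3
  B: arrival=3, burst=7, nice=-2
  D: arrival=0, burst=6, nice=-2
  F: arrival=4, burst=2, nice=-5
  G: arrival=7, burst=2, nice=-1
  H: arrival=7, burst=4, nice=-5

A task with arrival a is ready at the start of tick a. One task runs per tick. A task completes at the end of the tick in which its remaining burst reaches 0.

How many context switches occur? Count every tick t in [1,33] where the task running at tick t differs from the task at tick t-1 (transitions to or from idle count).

t=0: ready={A,D} → run A
t=1: ready={A,D} → run A
t=2: ready={A,D} → run A
t=3: ready={A,B,D} → run A
t=4: ready={A,B,D,F} → run F
t=5: ready={A,B,D,F} → run F
t=6: ready={A,B,D} → run A
t=7: ready={A,B,D,G,H} → run H
t=8: ready={A,B,D,G,H} → run H
t=9: ready={A,B,D,G,H} → run H
t=10: ready={A,B,D,G,H} → run H
t=11: ready={A,B,D,G} → run A
t=12: ready={B,D,G} → run B
t=13: ready={B,D,G} → run B
t=14: ready={B,D,G} → run B
t=15: ready={B,D,G} → run B
t=16: ready={B,D,G} → run B
t=17: ready={B,D,G} → run B
t=18: ready={B,D,G} → run B
t=19: ready={D,G} → run D
t=20: ready={D,G} → run D
t=21: ready={D,G} → run D
t=22: ready={D,G} → run D
t=23: ready={D,G} → run D
t=24: ready={D,G} → run D
t=25: ready={G} → run G
t=26: ready={G} → run G
t=27: (idle)
t=28: (idle)
t=29: (idle)
t=30: (idle)
t=31: (idle)
t=32: (idle)
t=33: (idle)

context switches = 8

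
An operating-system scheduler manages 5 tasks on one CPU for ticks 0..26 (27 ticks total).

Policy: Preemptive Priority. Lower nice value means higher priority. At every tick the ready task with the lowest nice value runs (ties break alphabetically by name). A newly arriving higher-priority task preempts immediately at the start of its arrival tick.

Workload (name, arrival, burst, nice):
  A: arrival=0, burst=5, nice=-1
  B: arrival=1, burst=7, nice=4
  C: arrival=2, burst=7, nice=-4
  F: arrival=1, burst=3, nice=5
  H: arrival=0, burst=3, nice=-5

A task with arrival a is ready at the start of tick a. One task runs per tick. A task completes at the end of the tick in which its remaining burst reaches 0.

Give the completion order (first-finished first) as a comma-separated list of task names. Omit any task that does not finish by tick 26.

completion order = H, C, A, B, F

t=0: ready={A,H} → run H
t=1: ready={A,B,F,H} → run H
t=2: ready={A,B,C,F,H} → run H
t=3: ready={A,B,C,F} → run C
t=4: ready={A,B,C,F} → run C
t=5: ready={A,B,C,F} → run C
t=6: ready={A,B,C,F} → run C
t=7: ready={A,B,C,F} → run C
t=8: ready={A,B,C,F} → run C
t=9: ready={A,B,C,F} → run C
t=10: ready={A,B,F} → run A
t=11: ready={A,B,F} → run A
t=12: ready={A,B,F} → run A
t=13: ready={A,B,F} → run A
t=14: ready={A,B,F} → run A
t=15: ready={B,F} → run B
t=16: ready={B,F} → run B
t=17: ready={B,F} → run B
t=18: ready={B,F} → run B
t=19: ready={B,F} → run B
t=20: ready={B,F} → run B
t=21: ready={B,F} → run B
t=22: ready={F} → run F
t=23: ready={F} → run F
t=24: ready={F} → run F
t=25: (idle)
t=26: (idle)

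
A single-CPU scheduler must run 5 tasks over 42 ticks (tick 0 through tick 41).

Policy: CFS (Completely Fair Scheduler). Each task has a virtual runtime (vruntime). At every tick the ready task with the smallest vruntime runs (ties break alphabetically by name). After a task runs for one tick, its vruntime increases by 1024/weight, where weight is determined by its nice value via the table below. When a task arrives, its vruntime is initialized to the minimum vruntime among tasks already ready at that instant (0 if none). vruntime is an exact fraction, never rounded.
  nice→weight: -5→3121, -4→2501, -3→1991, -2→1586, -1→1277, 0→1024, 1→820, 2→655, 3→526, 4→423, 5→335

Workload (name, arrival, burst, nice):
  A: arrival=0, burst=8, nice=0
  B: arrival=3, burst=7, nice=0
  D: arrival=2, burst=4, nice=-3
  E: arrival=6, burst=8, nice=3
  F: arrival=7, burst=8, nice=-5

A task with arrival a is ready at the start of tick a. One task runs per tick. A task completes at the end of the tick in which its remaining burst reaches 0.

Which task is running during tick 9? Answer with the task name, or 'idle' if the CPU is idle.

t=0: vr[A=0] → run A
t=1: vr[A=1] → run A
t=2: vr[A=2 D=2] → run A
t=3: vr[A=3 B=2 D=2] → run B
t=4: vr[A=3 B=3 D=2] → run D
t=5: vr[A=3 B=3 D=5006/1991] → run D
t=6: vr[A=3 B=3 D=6030/1991 E=3] → run A
t=7: vr[A=4 B=3 D=6030/1991 E=3 F=3] → run B
t=8: vr[A=4 B=4 D=6030/1991 E=3 F=3] → run E
t=9: vr[A=4 B=4 D=6030/1991 E=1301/263 F=3] → run F
t=10: vr[A=4 B=4 D=6030/1991 E=1301/263 F=10387/3121] → run D
t=11: vr[A=4 B=4 D=7054/1991 E=1301/263 F=10387/3121] → run F
t=12: vr[A=4 B=4 D=7054/1991 E=1301/263 F=11411/3121] → run D
t=13: vr[A=4 B=4 E=1301/263 F=11411/3121] → run F
t=14: vr[A=4 B=4 E=1301/263 F=12435/3121] → run F
t=15: vr[A=4 B=4 E=1301/263 F=13459/3121] → run A
t=16: vr[A=5 B=4 E=1301/263 F=13459/3121] → run B
t=17: vr[A=5 B=5 E=1301/263 F=13459/3121] → run F
t=18: vr[A=5 B=5 E=1301/263 F=14483/3121] → run F
t=19: vr[A=5 B=5 E=1301/263 F=15507/3121] → run E
t=20: vr[A=5 B=5 E=1813/263 F=15507/3121] → run F
t=21: vr[A=5 B=5 E=1813/263 F=16531/3121] → run A
t=22: vr[A=6 B=5 E=1813/263 F=16531/3121] → run B
t=23: vr[A=6 B=6 E=1813/263 F=16531/3121] → run F
t=24: vr[A=6 B=6 E=1813/263] → run A
t=25: vr[A=7 B=6 E=1813/263] → run B
t=26: vr[A=7 B=7 E=1813/263] → run E
t=27: vr[A=7 B=7 E=2325/263] → run A
t=28: vr[B=7 E=2325/263] → run B
t=29: vr[B=8 E=2325/263] → run B
t=30: vr[E=2325/263] → run E
t=31: vr[E=2837/263] → run E
t=32: vr[E=3349/263] → run E
t=33: vr[E=3861/263] → run E
t=34: vr[E=4373/263] → run E
t=35: (idle)
t=36: (idle)
t=37: (idle)
t=38: (idle)
t=39: (idle)
t=40: (idle)
t=41: (idle)

running at tick 9 = F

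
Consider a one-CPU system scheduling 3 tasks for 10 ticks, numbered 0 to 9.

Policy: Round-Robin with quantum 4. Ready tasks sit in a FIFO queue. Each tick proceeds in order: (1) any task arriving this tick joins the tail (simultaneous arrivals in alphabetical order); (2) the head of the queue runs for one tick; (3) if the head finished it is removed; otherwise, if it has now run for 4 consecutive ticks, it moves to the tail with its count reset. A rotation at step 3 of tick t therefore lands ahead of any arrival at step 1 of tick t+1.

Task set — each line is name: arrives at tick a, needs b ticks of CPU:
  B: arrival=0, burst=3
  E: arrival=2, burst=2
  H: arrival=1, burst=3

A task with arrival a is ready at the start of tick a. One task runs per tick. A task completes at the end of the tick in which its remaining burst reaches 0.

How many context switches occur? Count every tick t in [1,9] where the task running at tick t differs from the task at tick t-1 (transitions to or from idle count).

t=0: queue=[B] q_used=0 → run B
t=1: queue=[B,H] q_used=1 → run B
t=2: queue=[B,H,E] q_used=2 → run B
t=3: queue=[H,E] q_used=0 → run H
t=4: queue=[H,E] q_used=1 → run H
t=5: queue=[H,E] q_used=2 → run H
t=6: queue=[E] q_used=0 → run E
t=7: queue=[E] q_used=1 → run E
t=8: (idle)
t=9: (idle)

context switches = 3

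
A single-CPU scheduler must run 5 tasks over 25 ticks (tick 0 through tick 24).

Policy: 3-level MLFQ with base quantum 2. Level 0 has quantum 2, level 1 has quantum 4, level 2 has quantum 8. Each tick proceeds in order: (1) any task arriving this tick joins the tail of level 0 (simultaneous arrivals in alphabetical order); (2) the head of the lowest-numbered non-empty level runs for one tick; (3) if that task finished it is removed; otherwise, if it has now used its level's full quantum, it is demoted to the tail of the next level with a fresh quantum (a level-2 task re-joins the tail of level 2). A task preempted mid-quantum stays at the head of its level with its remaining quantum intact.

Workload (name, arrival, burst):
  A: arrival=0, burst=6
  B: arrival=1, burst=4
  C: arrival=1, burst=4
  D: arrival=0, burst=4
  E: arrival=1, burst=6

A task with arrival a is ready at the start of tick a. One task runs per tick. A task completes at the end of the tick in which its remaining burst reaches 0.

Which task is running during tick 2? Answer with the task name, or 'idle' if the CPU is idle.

running at tick 2 = D

t=0: L0/L1/L2 = AD/-/- → run A
t=1: L0/L1/L2 = ADBCE/-/- → run A
t=2: L0/L1/L2 = DBCE/A/- → run D
t=3: L0/L1/L2 = DBCE/A/- → run D
t=4: L0/L1/L2 = BCE/AD/- → run B
t=5: L0/L1/L2 = BCE/AD/- → run B
t=6: L0/L1/L2 = CE/ADB/- → run C
t=7: L0/L1/L2 = CE/ADB/- → run C
t=8: L0/L1/L2 = E/ADBC/- → run E
t=9: L0/L1/L2 = E/ADBC/- → run E
t=10: L0/L1/L2 = -/ADBCE/- → run A
t=11: L0/L1/L2 = -/ADBCE/- → run A
t=12: L0/L1/L2 = -/ADBCE/- → run A
t=13: L0/L1/L2 = -/ADBCE/- → run A
t=14: L0/L1/L2 = -/DBCE/- → run D
t=15: L0/L1/L2 = -/DBCE/- → run D
t=16: L0/L1/L2 = -/BCE/- → run B
t=17: L0/L1/L2 = -/BCE/- → run B
t=18: L0/L1/L2 = -/CE/- → run C
t=19: L0/L1/L2 = -/CE/- → run C
t=20: L0/L1/L2 = -/E/- → run E
t=21: L0/L1/L2 = -/E/- → run E
t=22: L0/L1/L2 = -/E/- → run E
t=23: L0/L1/L2 = -/E/- → run E
t=24: (idle)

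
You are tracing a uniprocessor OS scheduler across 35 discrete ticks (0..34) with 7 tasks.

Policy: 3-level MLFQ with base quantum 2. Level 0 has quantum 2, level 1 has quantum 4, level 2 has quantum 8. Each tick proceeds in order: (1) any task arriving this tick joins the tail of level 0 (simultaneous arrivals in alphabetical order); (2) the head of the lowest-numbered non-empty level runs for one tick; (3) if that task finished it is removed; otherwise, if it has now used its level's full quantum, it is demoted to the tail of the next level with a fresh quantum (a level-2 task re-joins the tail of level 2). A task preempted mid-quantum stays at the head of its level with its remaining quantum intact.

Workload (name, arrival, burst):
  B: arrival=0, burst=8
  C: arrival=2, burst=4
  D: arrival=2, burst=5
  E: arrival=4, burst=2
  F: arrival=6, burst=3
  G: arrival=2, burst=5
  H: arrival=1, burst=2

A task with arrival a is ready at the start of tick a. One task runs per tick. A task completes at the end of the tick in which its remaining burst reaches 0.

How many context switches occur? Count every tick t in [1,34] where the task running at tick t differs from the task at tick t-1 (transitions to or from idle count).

context switches = 13

t=0: L0/L1/L2 = B/-/- → run B
t=1: L0/L1/L2 = BH/-/- → run B
t=2: L0/L1/L2 = HCDG/B/- → run H
t=3: L0/L1/L2 = HCDG/B/- → run H
t=4: L0/L1/L2 = CDGE/B/- → run C
t=5: L0/L1/L2 = CDGE/B/- → run C
t=6: L0/L1/L2 = DGEF/BC/- → run D
t=7: L0/L1/L2 = DGEF/BC/- → run D
t=8: L0/L1/L2 = GEF/BCD/- → run G
t=9: L0/L1/L2 = GEF/BCD/- → run G
t=10: L0/L1/L2 = EF/BCDG/- → run E
t=11: L0/L1/L2 = EF/BCDG/- → run E
t=12: L0/L1/L2 = F/BCDG/- → run F
t=13: L0/L1/L2 = F/BCDG/- → run F
t=14: L0/L1/L2 = -/BCDGF/- → run B
t=15: L0/L1/L2 = -/BCDGF/- → run B
t=16: L0/L1/L2 = -/BCDGF/- → run B
t=17: L0/L1/L2 = -/BCDGF/- → run B
t=18: L0/L1/L2 = -/CDGF/B → run C
t=19: L0/L1/L2 = -/CDGF/B → run C
t=20: L0/L1/L2 = -/DGF/B → run D
t=21: L0/L1/L2 = -/DGF/B → run D
t=22: L0/L1/L2 = -/DGF/B → run D
t=23: L0/L1/L2 = -/GF/B → run G
t=24: L0/L1/L2 = -/GF/B → run G
t=25: L0/L1/L2 = -/GF/B → run G
t=26: L0/L1/L2 = -/F/B → run F
t=27: L0/L1/L2 = -/-/B → run B
t=28: L0/L1/L2 = -/-/B → run B
t=29: (idle)
t=30: (idle)
t=31: (idle)
t=32: (idle)
t=33: (idle)
t=34: (idle)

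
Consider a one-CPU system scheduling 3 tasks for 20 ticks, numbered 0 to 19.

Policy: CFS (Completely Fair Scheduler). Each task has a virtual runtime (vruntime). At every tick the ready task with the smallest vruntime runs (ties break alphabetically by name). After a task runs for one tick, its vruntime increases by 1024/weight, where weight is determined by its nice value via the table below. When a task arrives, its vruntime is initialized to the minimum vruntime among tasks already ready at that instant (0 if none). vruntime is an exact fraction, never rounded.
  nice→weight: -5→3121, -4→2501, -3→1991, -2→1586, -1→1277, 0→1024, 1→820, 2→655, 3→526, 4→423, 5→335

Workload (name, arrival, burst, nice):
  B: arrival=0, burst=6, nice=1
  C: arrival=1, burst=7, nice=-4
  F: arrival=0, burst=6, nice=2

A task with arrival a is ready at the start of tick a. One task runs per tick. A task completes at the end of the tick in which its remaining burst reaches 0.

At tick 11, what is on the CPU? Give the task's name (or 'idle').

t=0: vr[B=0 F=0] → run B
t=1: vr[B=256/205 C=0 F=0] → run C
t=2: vr[B=256/205 C=1024/2501 F=0] → run F
t=3: vr[B=256/205 C=1024/2501 F=1024/655] → run C
t=4: vr[B=256/205 C=2048/2501 F=1024/655] → run C
t=5: vr[B=256/205 C=3072/2501 F=1024/655] → run C
t=6: vr[B=256/205 C=4096/2501 F=1024/655] → run B
t=7: vr[B=512/205 C=4096/2501 F=1024/655] → run F
t=8: vr[B=512/205 C=4096/2501 F=2048/655] → run C
t=9: vr[B=512/205 C=5120/2501 F=2048/655] → run C
t=10: vr[B=512/205 C=6144/2501 F=2048/655] → run C
t=11: vr[B=512/205 F=2048/655] → run B
t=12: vr[B=768/205 F=2048/655] → run F
t=13: vr[B=768/205 F=3072/655] → run B
t=14: vr[B=1024/205 F=3072/655] → run F
t=15: vr[B=1024/205 F=4096/655] → run B
t=16: vr[B=256/41 F=4096/655] → run B
t=17: vr[F=4096/655] → run F
t=18: vr[F=1024/131] → run F
t=19: (idle)

running at tick 11 = B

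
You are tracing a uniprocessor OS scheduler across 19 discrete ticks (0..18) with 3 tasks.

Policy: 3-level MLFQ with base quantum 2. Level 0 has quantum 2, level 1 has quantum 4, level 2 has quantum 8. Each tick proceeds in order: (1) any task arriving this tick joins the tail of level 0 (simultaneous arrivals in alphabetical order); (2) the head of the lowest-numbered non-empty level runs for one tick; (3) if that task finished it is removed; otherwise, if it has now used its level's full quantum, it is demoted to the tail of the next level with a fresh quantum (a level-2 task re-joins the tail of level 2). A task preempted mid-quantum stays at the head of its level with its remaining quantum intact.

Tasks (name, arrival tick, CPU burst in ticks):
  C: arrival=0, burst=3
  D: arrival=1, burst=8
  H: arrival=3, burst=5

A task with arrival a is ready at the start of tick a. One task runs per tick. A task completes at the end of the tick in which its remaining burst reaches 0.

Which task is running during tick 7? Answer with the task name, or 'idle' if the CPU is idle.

running at tick 7 = D

t=0: L0/L1/L2 = C/-/- → run C
t=1: L0/L1/L2 = CD/-/- → run C
t=2: L0/L1/L2 = D/C/- → run D
t=3: L0/L1/L2 = DH/C/- → run D
t=4: L0/L1/L2 = H/CD/- → run H
t=5: L0/L1/L2 = H/CD/- → run H
t=6: L0/L1/L2 = -/CDH/- → run C
t=7: L0/L1/L2 = -/DH/- → run D
t=8: L0/L1/L2 = -/DH/- → run D
t=9: L0/L1/L2 = -/DH/- → run D
t=10: L0/L1/L2 = -/DH/- → run D
t=11: L0/L1/L2 = -/H/D → run H
t=12: L0/L1/L2 = -/H/D → run H
t=13: L0/L1/L2 = -/H/D → run H
t=14: L0/L1/L2 = -/-/D → run D
t=15: L0/L1/L2 = -/-/D → run D
t=16: (idle)
t=17: (idle)
t=18: (idle)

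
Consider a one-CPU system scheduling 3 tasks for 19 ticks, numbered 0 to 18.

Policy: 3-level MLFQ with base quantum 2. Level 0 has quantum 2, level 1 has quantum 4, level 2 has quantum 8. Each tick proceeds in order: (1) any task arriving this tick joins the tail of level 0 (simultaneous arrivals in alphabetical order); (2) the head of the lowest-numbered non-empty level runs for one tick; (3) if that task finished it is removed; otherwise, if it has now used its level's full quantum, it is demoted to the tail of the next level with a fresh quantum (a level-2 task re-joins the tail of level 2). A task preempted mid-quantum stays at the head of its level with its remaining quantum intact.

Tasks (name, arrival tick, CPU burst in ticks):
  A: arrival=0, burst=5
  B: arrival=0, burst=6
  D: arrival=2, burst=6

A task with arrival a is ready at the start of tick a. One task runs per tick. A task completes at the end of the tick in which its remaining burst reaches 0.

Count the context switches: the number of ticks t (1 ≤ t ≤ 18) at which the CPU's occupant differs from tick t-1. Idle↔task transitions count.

t=0: L0/L1/L2 = AB/-/- → run A
t=1: L0/L1/L2 = AB/-/- → run A
t=2: L0/L1/L2 = BD/A/- → run B
t=3: L0/L1/L2 = BD/A/- → run B
t=4: L0/L1/L2 = D/AB/- → run D
t=5: L0/L1/L2 = D/AB/- → run D
t=6: L0/L1/L2 = -/ABD/- → run A
t=7: L0/L1/L2 = -/ABD/- → run A
t=8: L0/L1/L2 = -/ABD/- → run A
t=9: L0/L1/L2 = -/BD/- → run B
t=10: L0/L1/L2 = -/BD/- → run B
t=11: L0/L1/L2 = -/BD/- → run B
t=12: L0/L1/L2 = -/BD/- → run B
t=13: L0/L1/L2 = -/D/- → run D
t=14: L0/L1/L2 = -/D/- → run D
t=15: L0/L1/L2 = -/D/- → run D
t=16: L0/L1/L2 = -/D/- → run D
t=17: (idle)
t=18: (idle)

context switches = 6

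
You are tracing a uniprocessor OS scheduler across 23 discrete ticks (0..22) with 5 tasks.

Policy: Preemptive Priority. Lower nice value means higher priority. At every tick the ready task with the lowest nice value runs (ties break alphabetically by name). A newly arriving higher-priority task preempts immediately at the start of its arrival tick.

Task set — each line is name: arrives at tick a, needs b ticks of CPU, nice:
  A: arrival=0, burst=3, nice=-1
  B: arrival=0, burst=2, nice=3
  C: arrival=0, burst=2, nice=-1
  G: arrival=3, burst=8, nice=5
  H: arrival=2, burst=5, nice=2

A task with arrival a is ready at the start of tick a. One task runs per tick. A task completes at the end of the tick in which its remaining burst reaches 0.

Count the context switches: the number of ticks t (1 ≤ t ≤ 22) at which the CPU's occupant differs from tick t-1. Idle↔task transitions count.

t=0: ready={A,B,C} → run A
t=1: ready={A,B,C} → run A
t=2: ready={A,B,C,H} → run A
t=3: ready={B,C,G,H} → run C
t=4: ready={B,C,G,H} → run C
t=5: ready={B,G,H} → run H
t=6: ready={B,G,H} → run H
t=7: ready={B,G,H} → run H
t=8: ready={B,G,H} → run H
t=9: ready={B,G,H} → run H
t=10: ready={B,G} → run B
t=11: ready={B,G} → run B
t=12: ready={G} → run G
t=13: ready={G} → run G
t=14: ready={G} → run G
t=15: ready={G} → run G
t=16: ready={G} → run G
t=17: ready={G} → run G
t=18: ready={G} → run G
t=19: ready={G} → run G
t=20: (idle)
t=21: (idle)
t=22: (idle)

context switches = 5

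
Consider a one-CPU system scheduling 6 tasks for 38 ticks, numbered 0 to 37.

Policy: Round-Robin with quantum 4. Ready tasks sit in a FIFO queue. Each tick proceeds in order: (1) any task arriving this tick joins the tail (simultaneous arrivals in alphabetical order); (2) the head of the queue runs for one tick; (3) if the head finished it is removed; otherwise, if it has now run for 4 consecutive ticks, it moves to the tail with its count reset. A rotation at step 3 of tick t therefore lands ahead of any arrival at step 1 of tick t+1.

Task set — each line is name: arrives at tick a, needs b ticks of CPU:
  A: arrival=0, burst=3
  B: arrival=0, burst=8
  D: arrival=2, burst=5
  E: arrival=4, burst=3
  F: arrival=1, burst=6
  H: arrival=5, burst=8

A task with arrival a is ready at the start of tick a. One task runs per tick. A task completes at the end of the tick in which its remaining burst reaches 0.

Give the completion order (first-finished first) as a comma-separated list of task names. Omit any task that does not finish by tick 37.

completion order = A, E, B, F, D, H

t=0: queue=[A,B] q_used=0 → run A
t=1: queue=[A,B,F] q_used=1 → run A
t=2: queue=[A,B,F,D] q_used=2 → run A
t=3: queue=[B,F,D] q_used=0 → run B
t=4: queue=[B,F,D,E] q_used=1 → run B
t=5: queue=[B,F,D,E,H] q_used=2 → run B
t=6: queue=[B,F,D,E,H] q_used=3 → run B
t=7: queue=[F,D,E,H,B] q_used=0 → run F
t=8: queue=[F,D,E,H,B] q_used=1 → run F
t=9: queue=[F,D,E,H,B] q_used=2 → run F
t=10: queue=[F,D,E,H,B] q_used=3 → run F
t=11: queue=[D,E,H,B,F] q_used=0 → run D
t=12: queue=[D,E,H,B,F] q_used=1 → run D
t=13: queue=[D,E,H,B,F] q_used=2 → run D
t=14: queue=[D,E,H,B,F] q_used=3 → run D
t=15: queue=[E,H,B,F,D] q_used=0 → run E
t=16: queue=[E,H,B,F,D] q_used=1 → run E
t=17: queue=[E,H,B,F,D] q_used=2 → run E
t=18: queue=[H,B,F,D] q_used=0 → run H
t=19: queue=[H,B,F,D] q_used=1 → run H
t=20: queue=[H,B,F,D] q_used=2 → run H
t=21: queue=[H,B,F,D] q_used=3 → run H
t=22: queue=[B,F,D,H] q_used=0 → run B
t=23: queue=[B,F,D,H] q_used=1 → run B
t=24: queue=[B,F,D,H] q_used=2 → run B
t=25: queue=[B,F,D,H] q_used=3 → run B
t=26: queue=[F,D,H] q_used=0 → run F
t=27: queue=[F,D,H] q_used=1 → run F
t=28: queue=[D,H] q_used=0 → run D
t=29: queue=[H] q_used=0 → run H
t=30: queue=[H] q_used=1 → run H
t=31: queue=[H] q_used=2 → run H
t=32: queue=[H] q_used=3 → run H
t=33: (idle)
t=34: (idle)
t=35: (idle)
t=36: (idle)
t=37: (idle)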